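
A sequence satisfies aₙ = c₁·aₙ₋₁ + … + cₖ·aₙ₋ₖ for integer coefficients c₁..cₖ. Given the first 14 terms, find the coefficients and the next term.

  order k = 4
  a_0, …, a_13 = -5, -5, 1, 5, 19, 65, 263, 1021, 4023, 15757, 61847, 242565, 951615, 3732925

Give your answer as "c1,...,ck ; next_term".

3,4,-2,2 ; 14643799

  a_4 = 3·5 + 4·1 + -2·-5 + 2·-5 = 19
  a_5 = 3·19 + 4·5 + -2·1 + 2·-5 = 65
  a_6 = 3·65 + 4·19 + -2·5 + 2·1 = 263
  a_7 = 3·263 + 4·65 + -2·19 + 2·5 = 1021
  a_8 = 3·1021 + 4·263 + -2·65 + 2·19 = 4023
  a_9 = 3·4023 + 4·1021 + -2·263 + 2·65 = 15757
  a_10 = 3·15757 + 4·4023 + -2·1021 + 2·263 = 61847
  a_11 = 3·61847 + 4·15757 + -2·4023 + 2·1021 = 242565
  a_12 = 3·242565 + 4·61847 + -2·15757 + 2·4023 = 951615
  a_13 = 3·951615 + 4·242565 + -2·61847 + 2·15757 = 3732925
  a_14 = 3·3732925 + 4·951615 + -2·242565 + 2·61847 = 14643799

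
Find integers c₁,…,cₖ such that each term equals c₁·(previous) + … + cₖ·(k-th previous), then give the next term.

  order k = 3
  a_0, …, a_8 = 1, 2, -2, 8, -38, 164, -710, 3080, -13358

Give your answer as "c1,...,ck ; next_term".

-4,1,-2 ; 57932

  a_3 = -4·-2 + 1·2 + -2·1 = 8
  a_4 = -4·8 + 1·-2 + -2·2 = -38
  a_5 = -4·-38 + 1·8 + -2·-2 = 164
  a_6 = -4·164 + 1·-38 + -2·8 = -710
  a_7 = -4·-710 + 1·164 + -2·-38 = 3080
  a_8 = -4·3080 + 1·-710 + -2·164 = -13358
  a_9 = -4·-13358 + 1·3080 + -2·-710 = 57932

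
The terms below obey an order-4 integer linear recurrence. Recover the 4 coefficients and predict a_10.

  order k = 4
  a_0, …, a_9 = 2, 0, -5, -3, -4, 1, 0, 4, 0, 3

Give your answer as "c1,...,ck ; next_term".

  a_4 = -1·-3 + 1·-5 + 0·0 + -1·2 = -4
  a_5 = -1·-4 + 1·-3 + 0·-5 + -1·0 = 1
  a_6 = -1·1 + 1·-4 + 0·-3 + -1·-5 = 0
  a_7 = -1·0 + 1·1 + 0·-4 + -1·-3 = 4
  a_8 = -1·4 + 1·0 + 0·1 + -1·-4 = 0
  a_9 = -1·0 + 1·4 + 0·0 + -1·1 = 3
  a_10 = -1·3 + 1·0 + 0·4 + -1·0 = -3

-1,1,0,-1 ; -3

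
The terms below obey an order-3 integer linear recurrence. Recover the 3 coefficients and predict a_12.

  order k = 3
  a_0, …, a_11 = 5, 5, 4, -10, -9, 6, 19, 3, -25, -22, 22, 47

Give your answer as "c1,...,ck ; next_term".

0,-1,-1 ; 0

  a_3 = 0·4 + -1·5 + -1·5 = -10
  a_4 = 0·-10 + -1·4 + -1·5 = -9
  a_5 = 0·-9 + -1·-10 + -1·4 = 6
  a_6 = 0·6 + -1·-9 + -1·-10 = 19
  a_7 = 0·19 + -1·6 + -1·-9 = 3
  a_8 = 0·3 + -1·19 + -1·6 = -25
  a_9 = 0·-25 + -1·3 + -1·19 = -22
  a_10 = 0·-22 + -1·-25 + -1·3 = 22
  a_11 = 0·22 + -1·-22 + -1·-25 = 47
  a_12 = 0·47 + -1·22 + -1·-22 = 0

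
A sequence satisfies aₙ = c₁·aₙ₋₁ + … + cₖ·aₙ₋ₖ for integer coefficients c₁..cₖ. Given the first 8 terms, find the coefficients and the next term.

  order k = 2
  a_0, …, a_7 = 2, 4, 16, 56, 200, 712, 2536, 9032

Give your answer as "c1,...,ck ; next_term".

3,2 ; 32168

  a_2 = 3·4 + 2·2 = 16
  a_3 = 3·16 + 2·4 = 56
  a_4 = 3·56 + 2·16 = 200
  a_5 = 3·200 + 2·56 = 712
  a_6 = 3·712 + 2·200 = 2536
  a_7 = 3·2536 + 2·712 = 9032
  a_8 = 3·9032 + 2·2536 = 32168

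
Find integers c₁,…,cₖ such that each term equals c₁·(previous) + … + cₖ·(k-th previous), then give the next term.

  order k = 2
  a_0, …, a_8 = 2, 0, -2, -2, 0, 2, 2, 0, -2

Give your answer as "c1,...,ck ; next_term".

1,-1 ; -2

  a_2 = 1·0 + -1·2 = -2
  a_3 = 1·-2 + -1·0 = -2
  a_4 = 1·-2 + -1·-2 = 0
  a_5 = 1·0 + -1·-2 = 2
  a_6 = 1·2 + -1·0 = 2
  a_7 = 1·2 + -1·2 = 0
  a_8 = 1·0 + -1·2 = -2
  a_9 = 1·-2 + -1·0 = -2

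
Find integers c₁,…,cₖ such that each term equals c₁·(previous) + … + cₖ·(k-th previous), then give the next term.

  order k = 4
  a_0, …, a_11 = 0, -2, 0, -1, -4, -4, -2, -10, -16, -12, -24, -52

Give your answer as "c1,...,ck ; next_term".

  a_4 = 0·-1 + 0·0 + 2·-2 + 2·0 = -4
  a_5 = 0·-4 + 0·-1 + 2·0 + 2·-2 = -4
  a_6 = 0·-4 + 0·-4 + 2·-1 + 2·0 = -2
  a_7 = 0·-2 + 0·-4 + 2·-4 + 2·-1 = -10
  a_8 = 0·-10 + 0·-2 + 2·-4 + 2·-4 = -16
  a_9 = 0·-16 + 0·-10 + 2·-2 + 2·-4 = -12
  a_10 = 0·-12 + 0·-16 + 2·-10 + 2·-2 = -24
  a_11 = 0·-24 + 0·-12 + 2·-16 + 2·-10 = -52
  a_12 = 0·-52 + 0·-24 + 2·-12 + 2·-16 = -56

0,0,2,2 ; -56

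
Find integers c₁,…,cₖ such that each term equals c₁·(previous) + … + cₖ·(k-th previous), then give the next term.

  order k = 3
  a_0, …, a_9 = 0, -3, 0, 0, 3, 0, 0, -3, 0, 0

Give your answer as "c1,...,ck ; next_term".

0,0,-1 ; 3

  a_3 = 0·0 + 0·-3 + -1·0 = 0
  a_4 = 0·0 + 0·0 + -1·-3 = 3
  a_5 = 0·3 + 0·0 + -1·0 = 0
  a_6 = 0·0 + 0·3 + -1·0 = 0
  a_7 = 0·0 + 0·0 + -1·3 = -3
  a_8 = 0·-3 + 0·0 + -1·0 = 0
  a_9 = 0·0 + 0·-3 + -1·0 = 0
  a_10 = 0·0 + 0·0 + -1·-3 = 3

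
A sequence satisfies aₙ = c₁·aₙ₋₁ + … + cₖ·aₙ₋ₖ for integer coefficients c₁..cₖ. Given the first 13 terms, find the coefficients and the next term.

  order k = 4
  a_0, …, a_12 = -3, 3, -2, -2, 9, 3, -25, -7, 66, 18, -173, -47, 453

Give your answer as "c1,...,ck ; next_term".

  a_4 = 0·-2 + -3·-2 + 0·3 + -1·-3 = 9
  a_5 = 0·9 + -3·-2 + 0·-2 + -1·3 = 3
  a_6 = 0·3 + -3·9 + 0·-2 + -1·-2 = -25
  a_7 = 0·-25 + -3·3 + 0·9 + -1·-2 = -7
  a_8 = 0·-7 + -3·-25 + 0·3 + -1·9 = 66
  a_9 = 0·66 + -3·-7 + 0·-25 + -1·3 = 18
  a_10 = 0·18 + -3·66 + 0·-7 + -1·-25 = -173
  a_11 = 0·-173 + -3·18 + 0·66 + -1·-7 = -47
  a_12 = 0·-47 + -3·-173 + 0·18 + -1·66 = 453
  a_13 = 0·453 + -3·-47 + 0·-173 + -1·18 = 123

0,-3,0,-1 ; 123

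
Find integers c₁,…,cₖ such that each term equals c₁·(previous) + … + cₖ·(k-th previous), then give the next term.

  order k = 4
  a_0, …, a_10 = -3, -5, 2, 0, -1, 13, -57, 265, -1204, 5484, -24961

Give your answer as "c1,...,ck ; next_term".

-4,3,2,-1 ; 113623

  a_4 = -4·0 + 3·2 + 2·-5 + -1·-3 = -1
  a_5 = -4·-1 + 3·0 + 2·2 + -1·-5 = 13
  a_6 = -4·13 + 3·-1 + 2·0 + -1·2 = -57
  a_7 = -4·-57 + 3·13 + 2·-1 + -1·0 = 265
  a_8 = -4·265 + 3·-57 + 2·13 + -1·-1 = -1204
  a_9 = -4·-1204 + 3·265 + 2·-57 + -1·13 = 5484
  a_10 = -4·5484 + 3·-1204 + 2·265 + -1·-57 = -24961
  a_11 = -4·-24961 + 3·5484 + 2·-1204 + -1·265 = 113623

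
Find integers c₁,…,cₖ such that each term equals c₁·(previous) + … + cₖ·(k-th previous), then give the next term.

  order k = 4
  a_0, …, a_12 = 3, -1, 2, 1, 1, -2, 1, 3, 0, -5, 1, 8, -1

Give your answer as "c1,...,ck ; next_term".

0,-1,0,1 ; -13

  a_4 = 0·1 + -1·2 + 0·-1 + 1·3 = 1
  a_5 = 0·1 + -1·1 + 0·2 + 1·-1 = -2
  a_6 = 0·-2 + -1·1 + 0·1 + 1·2 = 1
  a_7 = 0·1 + -1·-2 + 0·1 + 1·1 = 3
  a_8 = 0·3 + -1·1 + 0·-2 + 1·1 = 0
  a_9 = 0·0 + -1·3 + 0·1 + 1·-2 = -5
  a_10 = 0·-5 + -1·0 + 0·3 + 1·1 = 1
  a_11 = 0·1 + -1·-5 + 0·0 + 1·3 = 8
  a_12 = 0·8 + -1·1 + 0·-5 + 1·0 = -1
  a_13 = 0·-1 + -1·8 + 0·1 + 1·-5 = -13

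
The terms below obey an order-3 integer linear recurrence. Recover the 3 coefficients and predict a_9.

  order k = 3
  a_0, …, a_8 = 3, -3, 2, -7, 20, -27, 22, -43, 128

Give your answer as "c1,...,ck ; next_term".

-2,-3,-4 ; -215

  a_3 = -2·2 + -3·-3 + -4·3 = -7
  a_4 = -2·-7 + -3·2 + -4·-3 = 20
  a_5 = -2·20 + -3·-7 + -4·2 = -27
  a_6 = -2·-27 + -3·20 + -4·-7 = 22
  a_7 = -2·22 + -3·-27 + -4·20 = -43
  a_8 = -2·-43 + -3·22 + -4·-27 = 128
  a_9 = -2·128 + -3·-43 + -4·22 = -215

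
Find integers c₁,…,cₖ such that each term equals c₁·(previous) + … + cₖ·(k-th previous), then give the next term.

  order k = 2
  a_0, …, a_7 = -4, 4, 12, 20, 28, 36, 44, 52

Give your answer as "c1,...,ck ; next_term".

  a_2 = 2·4 + -1·-4 = 12
  a_3 = 2·12 + -1·4 = 20
  a_4 = 2·20 + -1·12 = 28
  a_5 = 2·28 + -1·20 = 36
  a_6 = 2·36 + -1·28 = 44
  a_7 = 2·44 + -1·36 = 52
  a_8 = 2·52 + -1·44 = 60

2,-1 ; 60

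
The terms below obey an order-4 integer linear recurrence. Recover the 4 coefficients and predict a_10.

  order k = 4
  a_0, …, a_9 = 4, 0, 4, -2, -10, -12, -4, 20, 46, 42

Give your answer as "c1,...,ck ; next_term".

1,-1,-1,-1 ; -20

  a_4 = 1·-2 + -1·4 + -1·0 + -1·4 = -10
  a_5 = 1·-10 + -1·-2 + -1·4 + -1·0 = -12
  a_6 = 1·-12 + -1·-10 + -1·-2 + -1·4 = -4
  a_7 = 1·-4 + -1·-12 + -1·-10 + -1·-2 = 20
  a_8 = 1·20 + -1·-4 + -1·-12 + -1·-10 = 46
  a_9 = 1·46 + -1·20 + -1·-4 + -1·-12 = 42
  a_10 = 1·42 + -1·46 + -1·20 + -1·-4 = -20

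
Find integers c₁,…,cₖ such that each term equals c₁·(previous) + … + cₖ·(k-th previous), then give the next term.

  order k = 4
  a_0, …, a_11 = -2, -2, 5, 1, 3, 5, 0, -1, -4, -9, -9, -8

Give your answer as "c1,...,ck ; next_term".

1,0,0,-1 ; -4

  a_4 = 1·1 + 0·5 + 0·-2 + -1·-2 = 3
  a_5 = 1·3 + 0·1 + 0·5 + -1·-2 = 5
  a_6 = 1·5 + 0·3 + 0·1 + -1·5 = 0
  a_7 = 1·0 + 0·5 + 0·3 + -1·1 = -1
  a_8 = 1·-1 + 0·0 + 0·5 + -1·3 = -4
  a_9 = 1·-4 + 0·-1 + 0·0 + -1·5 = -9
  a_10 = 1·-9 + 0·-4 + 0·-1 + -1·0 = -9
  a_11 = 1·-9 + 0·-9 + 0·-4 + -1·-1 = -8
  a_12 = 1·-8 + 0·-9 + 0·-9 + -1·-4 = -4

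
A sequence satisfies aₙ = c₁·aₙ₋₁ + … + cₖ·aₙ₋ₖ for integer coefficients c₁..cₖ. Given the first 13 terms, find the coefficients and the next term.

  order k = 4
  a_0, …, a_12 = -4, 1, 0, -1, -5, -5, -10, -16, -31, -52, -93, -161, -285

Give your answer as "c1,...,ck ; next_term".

1,1,0,1 ; -498

  a_4 = 1·-1 + 1·0 + 0·1 + 1·-4 = -5
  a_5 = 1·-5 + 1·-1 + 0·0 + 1·1 = -5
  a_6 = 1·-5 + 1·-5 + 0·-1 + 1·0 = -10
  a_7 = 1·-10 + 1·-5 + 0·-5 + 1·-1 = -16
  a_8 = 1·-16 + 1·-10 + 0·-5 + 1·-5 = -31
  a_9 = 1·-31 + 1·-16 + 0·-10 + 1·-5 = -52
  a_10 = 1·-52 + 1·-31 + 0·-16 + 1·-10 = -93
  a_11 = 1·-93 + 1·-52 + 0·-31 + 1·-16 = -161
  a_12 = 1·-161 + 1·-93 + 0·-52 + 1·-31 = -285
  a_13 = 1·-285 + 1·-161 + 0·-93 + 1·-52 = -498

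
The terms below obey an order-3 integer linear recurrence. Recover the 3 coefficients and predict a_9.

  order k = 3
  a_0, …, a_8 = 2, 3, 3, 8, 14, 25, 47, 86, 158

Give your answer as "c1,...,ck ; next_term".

  a_3 = 1·3 + 1·3 + 1·2 = 8
  a_4 = 1·8 + 1·3 + 1·3 = 14
  a_5 = 1·14 + 1·8 + 1·3 = 25
  a_6 = 1·25 + 1·14 + 1·8 = 47
  a_7 = 1·47 + 1·25 + 1·14 = 86
  a_8 = 1·86 + 1·47 + 1·25 = 158
  a_9 = 1·158 + 1·86 + 1·47 = 291

1,1,1 ; 291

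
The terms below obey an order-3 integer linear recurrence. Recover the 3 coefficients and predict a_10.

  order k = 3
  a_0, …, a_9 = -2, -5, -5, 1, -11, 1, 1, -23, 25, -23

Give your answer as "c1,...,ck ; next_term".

  a_3 = -1·-5 + 0·-5 + 2·-2 = 1
  a_4 = -1·1 + 0·-5 + 2·-5 = -11
  a_5 = -1·-11 + 0·1 + 2·-5 = 1
  a_6 = -1·1 + 0·-11 + 2·1 = 1
  a_7 = -1·1 + 0·1 + 2·-11 = -23
  a_8 = -1·-23 + 0·1 + 2·1 = 25
  a_9 = -1·25 + 0·-23 + 2·1 = -23
  a_10 = -1·-23 + 0·25 + 2·-23 = -23

-1,0,2 ; -23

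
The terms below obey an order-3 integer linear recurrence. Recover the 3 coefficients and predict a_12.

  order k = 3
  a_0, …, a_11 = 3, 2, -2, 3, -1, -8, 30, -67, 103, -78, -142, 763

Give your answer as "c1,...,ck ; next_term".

-3,-3,1 ; -1941

  a_3 = -3·-2 + -3·2 + 1·3 = 3
  a_4 = -3·3 + -3·-2 + 1·2 = -1
  a_5 = -3·-1 + -3·3 + 1·-2 = -8
  a_6 = -3·-8 + -3·-1 + 1·3 = 30
  a_7 = -3·30 + -3·-8 + 1·-1 = -67
  a_8 = -3·-67 + -3·30 + 1·-8 = 103
  a_9 = -3·103 + -3·-67 + 1·30 = -78
  a_10 = -3·-78 + -3·103 + 1·-67 = -142
  a_11 = -3·-142 + -3·-78 + 1·103 = 763
  a_12 = -3·763 + -3·-142 + 1·-78 = -1941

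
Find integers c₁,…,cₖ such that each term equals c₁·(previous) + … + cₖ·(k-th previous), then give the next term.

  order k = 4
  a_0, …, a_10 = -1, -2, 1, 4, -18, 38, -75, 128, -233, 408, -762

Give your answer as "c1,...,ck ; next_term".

-2,1,4,3 ; 1384

  a_4 = -2·4 + 1·1 + 4·-2 + 3·-1 = -18
  a_5 = -2·-18 + 1·4 + 4·1 + 3·-2 = 38
  a_6 = -2·38 + 1·-18 + 4·4 + 3·1 = -75
  a_7 = -2·-75 + 1·38 + 4·-18 + 3·4 = 128
  a_8 = -2·128 + 1·-75 + 4·38 + 3·-18 = -233
  a_9 = -2·-233 + 1·128 + 4·-75 + 3·38 = 408
  a_10 = -2·408 + 1·-233 + 4·128 + 3·-75 = -762
  a_11 = -2·-762 + 1·408 + 4·-233 + 3·128 = 1384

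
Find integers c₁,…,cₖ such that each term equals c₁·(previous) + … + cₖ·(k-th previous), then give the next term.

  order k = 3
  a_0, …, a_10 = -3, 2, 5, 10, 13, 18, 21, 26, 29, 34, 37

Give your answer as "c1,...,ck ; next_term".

1,1,-1 ; 42

  a_3 = 1·5 + 1·2 + -1·-3 = 10
  a_4 = 1·10 + 1·5 + -1·2 = 13
  a_5 = 1·13 + 1·10 + -1·5 = 18
  a_6 = 1·18 + 1·13 + -1·10 = 21
  a_7 = 1·21 + 1·18 + -1·13 = 26
  a_8 = 1·26 + 1·21 + -1·18 = 29
  a_9 = 1·29 + 1·26 + -1·21 = 34
  a_10 = 1·34 + 1·29 + -1·26 = 37
  a_11 = 1·37 + 1·34 + -1·29 = 42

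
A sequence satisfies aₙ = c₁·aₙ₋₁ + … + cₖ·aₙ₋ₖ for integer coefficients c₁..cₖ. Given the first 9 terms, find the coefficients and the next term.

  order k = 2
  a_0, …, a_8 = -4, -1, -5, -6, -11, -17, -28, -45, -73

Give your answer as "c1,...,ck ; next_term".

1,1 ; -118

  a_2 = 1·-1 + 1·-4 = -5
  a_3 = 1·-5 + 1·-1 = -6
  a_4 = 1·-6 + 1·-5 = -11
  a_5 = 1·-11 + 1·-6 = -17
  a_6 = 1·-17 + 1·-11 = -28
  a_7 = 1·-28 + 1·-17 = -45
  a_8 = 1·-45 + 1·-28 = -73
  a_9 = 1·-73 + 1·-45 = -118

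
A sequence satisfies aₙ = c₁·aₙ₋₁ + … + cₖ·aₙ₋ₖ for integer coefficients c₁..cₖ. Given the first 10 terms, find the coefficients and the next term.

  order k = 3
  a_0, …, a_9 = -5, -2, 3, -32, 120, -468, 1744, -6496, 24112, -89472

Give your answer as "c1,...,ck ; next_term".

-4,0,4 ; 331904

  a_3 = -4·3 + 0·-2 + 4·-5 = -32
  a_4 = -4·-32 + 0·3 + 4·-2 = 120
  a_5 = -4·120 + 0·-32 + 4·3 = -468
  a_6 = -4·-468 + 0·120 + 4·-32 = 1744
  a_7 = -4·1744 + 0·-468 + 4·120 = -6496
  a_8 = -4·-6496 + 0·1744 + 4·-468 = 24112
  a_9 = -4·24112 + 0·-6496 + 4·1744 = -89472
  a_10 = -4·-89472 + 0·24112 + 4·-6496 = 331904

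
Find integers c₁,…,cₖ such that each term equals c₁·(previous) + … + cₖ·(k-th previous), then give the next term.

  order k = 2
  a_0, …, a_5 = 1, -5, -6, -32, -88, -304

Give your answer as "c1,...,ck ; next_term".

  a_2 = 2·-5 + 4·1 = -6
  a_3 = 2·-6 + 4·-5 = -32
  a_4 = 2·-32 + 4·-6 = -88
  a_5 = 2·-88 + 4·-32 = -304
  a_6 = 2·-304 + 4·-88 = -960

2,4 ; -960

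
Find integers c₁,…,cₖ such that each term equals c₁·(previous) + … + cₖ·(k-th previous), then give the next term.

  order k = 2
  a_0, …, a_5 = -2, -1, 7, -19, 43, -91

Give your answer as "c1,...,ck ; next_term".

-3,-2 ; 187

  a_2 = -3·-1 + -2·-2 = 7
  a_3 = -3·7 + -2·-1 = -19
  a_4 = -3·-19 + -2·7 = 43
  a_5 = -3·43 + -2·-19 = -91
  a_6 = -3·-91 + -2·43 = 187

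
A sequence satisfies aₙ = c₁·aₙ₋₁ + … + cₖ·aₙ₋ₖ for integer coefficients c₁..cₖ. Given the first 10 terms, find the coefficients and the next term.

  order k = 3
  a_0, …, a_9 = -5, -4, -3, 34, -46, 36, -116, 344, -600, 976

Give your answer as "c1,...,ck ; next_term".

-2,-2,-4 ; -2128

  a_3 = -2·-3 + -2·-4 + -4·-5 = 34
  a_4 = -2·34 + -2·-3 + -4·-4 = -46
  a_5 = -2·-46 + -2·34 + -4·-3 = 36
  a_6 = -2·36 + -2·-46 + -4·34 = -116
  a_7 = -2·-116 + -2·36 + -4·-46 = 344
  a_8 = -2·344 + -2·-116 + -4·36 = -600
  a_9 = -2·-600 + -2·344 + -4·-116 = 976
  a_10 = -2·976 + -2·-600 + -4·344 = -2128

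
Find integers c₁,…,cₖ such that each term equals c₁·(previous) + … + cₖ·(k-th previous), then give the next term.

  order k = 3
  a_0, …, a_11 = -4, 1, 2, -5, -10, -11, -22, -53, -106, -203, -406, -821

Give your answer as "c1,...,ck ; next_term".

  a_3 = 2·2 + -1·1 + 2·-4 = -5
  a_4 = 2·-5 + -1·2 + 2·1 = -10
  a_5 = 2·-10 + -1·-5 + 2·2 = -11
  a_6 = 2·-11 + -1·-10 + 2·-5 = -22
  a_7 = 2·-22 + -1·-11 + 2·-10 = -53
  a_8 = 2·-53 + -1·-22 + 2·-11 = -106
  a_9 = 2·-106 + -1·-53 + 2·-22 = -203
  a_10 = 2·-203 + -1·-106 + 2·-53 = -406
  a_11 = 2·-406 + -1·-203 + 2·-106 = -821
  a_12 = 2·-821 + -1·-406 + 2·-203 = -1642

2,-1,2 ; -1642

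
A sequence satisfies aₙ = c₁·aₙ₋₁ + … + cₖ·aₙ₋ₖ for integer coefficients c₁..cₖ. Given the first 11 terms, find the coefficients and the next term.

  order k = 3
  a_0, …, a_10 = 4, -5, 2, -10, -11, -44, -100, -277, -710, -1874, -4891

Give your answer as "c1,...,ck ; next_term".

2,2,-1 ; -12820

  a_3 = 2·2 + 2·-5 + -1·4 = -10
  a_4 = 2·-10 + 2·2 + -1·-5 = -11
  a_5 = 2·-11 + 2·-10 + -1·2 = -44
  a_6 = 2·-44 + 2·-11 + -1·-10 = -100
  a_7 = 2·-100 + 2·-44 + -1·-11 = -277
  a_8 = 2·-277 + 2·-100 + -1·-44 = -710
  a_9 = 2·-710 + 2·-277 + -1·-100 = -1874
  a_10 = 2·-1874 + 2·-710 + -1·-277 = -4891
  a_11 = 2·-4891 + 2·-1874 + -1·-710 = -12820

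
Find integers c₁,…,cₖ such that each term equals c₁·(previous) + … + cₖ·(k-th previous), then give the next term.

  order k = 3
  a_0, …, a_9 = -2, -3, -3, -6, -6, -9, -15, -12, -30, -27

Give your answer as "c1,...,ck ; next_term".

-1,1,3 ; -39

  a_3 = -1·-3 + 1·-3 + 3·-2 = -6
  a_4 = -1·-6 + 1·-3 + 3·-3 = -6
  a_5 = -1·-6 + 1·-6 + 3·-3 = -9
  a_6 = -1·-9 + 1·-6 + 3·-6 = -15
  a_7 = -1·-15 + 1·-9 + 3·-6 = -12
  a_8 = -1·-12 + 1·-15 + 3·-9 = -30
  a_9 = -1·-30 + 1·-12 + 3·-15 = -27
  a_10 = -1·-27 + 1·-30 + 3·-12 = -39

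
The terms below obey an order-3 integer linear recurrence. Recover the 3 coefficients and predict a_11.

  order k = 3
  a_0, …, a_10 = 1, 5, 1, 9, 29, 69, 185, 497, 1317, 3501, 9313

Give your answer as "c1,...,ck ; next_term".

2,1,2 ; 24761

  a_3 = 2·1 + 1·5 + 2·1 = 9
  a_4 = 2·9 + 1·1 + 2·5 = 29
  a_5 = 2·29 + 1·9 + 2·1 = 69
  a_6 = 2·69 + 1·29 + 2·9 = 185
  a_7 = 2·185 + 1·69 + 2·29 = 497
  a_8 = 2·497 + 1·185 + 2·69 = 1317
  a_9 = 2·1317 + 1·497 + 2·185 = 3501
  a_10 = 2·3501 + 1·1317 + 2·497 = 9313
  a_11 = 2·9313 + 1·3501 + 2·1317 = 24761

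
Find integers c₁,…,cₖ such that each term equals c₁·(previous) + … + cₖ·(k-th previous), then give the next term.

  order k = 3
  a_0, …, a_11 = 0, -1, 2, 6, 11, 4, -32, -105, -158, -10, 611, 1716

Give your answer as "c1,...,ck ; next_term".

  a_3 = 2·2 + -2·-1 + -3·0 = 6
  a_4 = 2·6 + -2·2 + -3·-1 = 11
  a_5 = 2·11 + -2·6 + -3·2 = 4
  a_6 = 2·4 + -2·11 + -3·6 = -32
  a_7 = 2·-32 + -2·4 + -3·11 = -105
  a_8 = 2·-105 + -2·-32 + -3·4 = -158
  a_9 = 2·-158 + -2·-105 + -3·-32 = -10
  a_10 = 2·-10 + -2·-158 + -3·-105 = 611
  a_11 = 2·611 + -2·-10 + -3·-158 = 1716
  a_12 = 2·1716 + -2·611 + -3·-10 = 2240

2,-2,-3 ; 2240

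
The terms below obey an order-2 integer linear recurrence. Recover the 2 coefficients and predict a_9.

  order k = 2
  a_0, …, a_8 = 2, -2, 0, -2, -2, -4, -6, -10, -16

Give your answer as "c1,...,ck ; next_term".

  a_2 = 1·-2 + 1·2 = 0
  a_3 = 1·0 + 1·-2 = -2
  a_4 = 1·-2 + 1·0 = -2
  a_5 = 1·-2 + 1·-2 = -4
  a_6 = 1·-4 + 1·-2 = -6
  a_7 = 1·-6 + 1·-4 = -10
  a_8 = 1·-10 + 1·-6 = -16
  a_9 = 1·-16 + 1·-10 = -26

1,1 ; -26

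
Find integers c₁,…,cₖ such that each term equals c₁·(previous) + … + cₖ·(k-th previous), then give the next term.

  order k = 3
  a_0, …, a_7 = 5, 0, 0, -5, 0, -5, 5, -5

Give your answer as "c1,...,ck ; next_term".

  a_3 = 0·0 + 1·0 + -1·5 = -5
  a_4 = 0·-5 + 1·0 + -1·0 = 0
  a_5 = 0·0 + 1·-5 + -1·0 = -5
  a_6 = 0·-5 + 1·0 + -1·-5 = 5
  a_7 = 0·5 + 1·-5 + -1·0 = -5
  a_8 = 0·-5 + 1·5 + -1·-5 = 10

0,1,-1 ; 10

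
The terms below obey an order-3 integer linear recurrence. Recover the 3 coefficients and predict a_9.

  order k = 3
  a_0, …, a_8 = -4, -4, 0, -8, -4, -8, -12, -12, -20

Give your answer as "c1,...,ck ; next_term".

0,1,1 ; -24

  a_3 = 0·0 + 1·-4 + 1·-4 = -8
  a_4 = 0·-8 + 1·0 + 1·-4 = -4
  a_5 = 0·-4 + 1·-8 + 1·0 = -8
  a_6 = 0·-8 + 1·-4 + 1·-8 = -12
  a_7 = 0·-12 + 1·-8 + 1·-4 = -12
  a_8 = 0·-12 + 1·-12 + 1·-8 = -20
  a_9 = 0·-20 + 1·-12 + 1·-12 = -24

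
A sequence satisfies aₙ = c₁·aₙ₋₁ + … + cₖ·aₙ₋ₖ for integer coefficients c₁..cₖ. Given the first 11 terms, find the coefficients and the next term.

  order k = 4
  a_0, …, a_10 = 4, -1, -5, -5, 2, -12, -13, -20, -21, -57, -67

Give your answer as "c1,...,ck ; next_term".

  a_4 = 0·-5 + 1·-5 + 1·-1 + 2·4 = 2
  a_5 = 0·2 + 1·-5 + 1·-5 + 2·-1 = -12
  a_6 = 0·-12 + 1·2 + 1·-5 + 2·-5 = -13
  a_7 = 0·-13 + 1·-12 + 1·2 + 2·-5 = -20
  a_8 = 0·-20 + 1·-13 + 1·-12 + 2·2 = -21
  a_9 = 0·-21 + 1·-20 + 1·-13 + 2·-12 = -57
  a_10 = 0·-57 + 1·-21 + 1·-20 + 2·-13 = -67
  a_11 = 0·-67 + 1·-57 + 1·-21 + 2·-20 = -118

0,1,1,2 ; -118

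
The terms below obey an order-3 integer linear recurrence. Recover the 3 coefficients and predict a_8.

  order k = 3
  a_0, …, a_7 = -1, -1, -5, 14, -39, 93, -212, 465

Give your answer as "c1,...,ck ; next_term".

-3,-1,2 ; -997

  a_3 = -3·-5 + -1·-1 + 2·-1 = 14
  a_4 = -3·14 + -1·-5 + 2·-1 = -39
  a_5 = -3·-39 + -1·14 + 2·-5 = 93
  a_6 = -3·93 + -1·-39 + 2·14 = -212
  a_7 = -3·-212 + -1·93 + 2·-39 = 465
  a_8 = -3·465 + -1·-212 + 2·93 = -997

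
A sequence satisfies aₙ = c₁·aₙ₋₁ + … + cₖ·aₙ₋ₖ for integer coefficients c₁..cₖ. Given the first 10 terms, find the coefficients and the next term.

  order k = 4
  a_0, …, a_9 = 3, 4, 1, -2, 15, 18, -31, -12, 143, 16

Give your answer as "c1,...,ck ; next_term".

0,-2,2,3 ; -403

  a_4 = 0·-2 + -2·1 + 2·4 + 3·3 = 15
  a_5 = 0·15 + -2·-2 + 2·1 + 3·4 = 18
  a_6 = 0·18 + -2·15 + 2·-2 + 3·1 = -31
  a_7 = 0·-31 + -2·18 + 2·15 + 3·-2 = -12
  a_8 = 0·-12 + -2·-31 + 2·18 + 3·15 = 143
  a_9 = 0·143 + -2·-12 + 2·-31 + 3·18 = 16
  a_10 = 0·16 + -2·143 + 2·-12 + 3·-31 = -403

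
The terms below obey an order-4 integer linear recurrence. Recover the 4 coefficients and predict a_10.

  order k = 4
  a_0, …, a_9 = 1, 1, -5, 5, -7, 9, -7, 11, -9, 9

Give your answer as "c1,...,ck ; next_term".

  a_4 = 0·5 + 1·-5 + -1·1 + -1·1 = -7
  a_5 = 0·-7 + 1·5 + -1·-5 + -1·1 = 9
  a_6 = 0·9 + 1·-7 + -1·5 + -1·-5 = -7
  a_7 = 0·-7 + 1·9 + -1·-7 + -1·5 = 11
  a_8 = 0·11 + 1·-7 + -1·9 + -1·-7 = -9
  a_9 = 0·-9 + 1·11 + -1·-7 + -1·9 = 9
  a_10 = 0·9 + 1·-9 + -1·11 + -1·-7 = -13

0,1,-1,-1 ; -13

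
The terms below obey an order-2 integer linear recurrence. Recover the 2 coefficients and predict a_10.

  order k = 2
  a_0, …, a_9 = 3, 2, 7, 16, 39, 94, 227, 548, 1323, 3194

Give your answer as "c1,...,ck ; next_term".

2,1 ; 7711

  a_2 = 2·2 + 1·3 = 7
  a_3 = 2·7 + 1·2 = 16
  a_4 = 2·16 + 1·7 = 39
  a_5 = 2·39 + 1·16 = 94
  a_6 = 2·94 + 1·39 = 227
  a_7 = 2·227 + 1·94 = 548
  a_8 = 2·548 + 1·227 = 1323
  a_9 = 2·1323 + 1·548 = 3194
  a_10 = 2·3194 + 1·1323 = 7711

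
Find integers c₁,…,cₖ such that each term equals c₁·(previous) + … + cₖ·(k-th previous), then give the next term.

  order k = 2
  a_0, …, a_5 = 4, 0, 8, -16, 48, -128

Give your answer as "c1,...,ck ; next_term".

  a_2 = -2·0 + 2·4 = 8
  a_3 = -2·8 + 2·0 = -16
  a_4 = -2·-16 + 2·8 = 48
  a_5 = -2·48 + 2·-16 = -128
  a_6 = -2·-128 + 2·48 = 352

-2,2 ; 352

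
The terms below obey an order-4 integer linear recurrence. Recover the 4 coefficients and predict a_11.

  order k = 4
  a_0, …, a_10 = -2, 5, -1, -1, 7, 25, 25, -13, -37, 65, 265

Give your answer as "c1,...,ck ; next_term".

2,-3,2,2 ; 235

  a_4 = 2·-1 + -3·-1 + 2·5 + 2·-2 = 7
  a_5 = 2·7 + -3·-1 + 2·-1 + 2·5 = 25
  a_6 = 2·25 + -3·7 + 2·-1 + 2·-1 = 25
  a_7 = 2·25 + -3·25 + 2·7 + 2·-1 = -13
  a_8 = 2·-13 + -3·25 + 2·25 + 2·7 = -37
  a_9 = 2·-37 + -3·-13 + 2·25 + 2·25 = 65
  a_10 = 2·65 + -3·-37 + 2·-13 + 2·25 = 265
  a_11 = 2·265 + -3·65 + 2·-37 + 2·-13 = 235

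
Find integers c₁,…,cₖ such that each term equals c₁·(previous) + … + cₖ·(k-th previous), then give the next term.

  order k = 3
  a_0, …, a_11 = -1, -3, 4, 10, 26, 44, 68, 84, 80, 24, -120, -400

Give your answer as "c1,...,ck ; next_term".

2,0,-2 ; -848

  a_3 = 2·4 + 0·-3 + -2·-1 = 10
  a_4 = 2·10 + 0·4 + -2·-3 = 26
  a_5 = 2·26 + 0·10 + -2·4 = 44
  a_6 = 2·44 + 0·26 + -2·10 = 68
  a_7 = 2·68 + 0·44 + -2·26 = 84
  a_8 = 2·84 + 0·68 + -2·44 = 80
  a_9 = 2·80 + 0·84 + -2·68 = 24
  a_10 = 2·24 + 0·80 + -2·84 = -120
  a_11 = 2·-120 + 0·24 + -2·80 = -400
  a_12 = 2·-400 + 0·-120 + -2·24 = -848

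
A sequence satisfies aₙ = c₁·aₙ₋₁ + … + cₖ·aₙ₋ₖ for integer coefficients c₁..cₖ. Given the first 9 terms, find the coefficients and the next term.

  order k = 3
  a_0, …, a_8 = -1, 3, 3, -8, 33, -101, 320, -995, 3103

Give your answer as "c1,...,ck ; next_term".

-3,1,2 ; -9664

  a_3 = -3·3 + 1·3 + 2·-1 = -8
  a_4 = -3·-8 + 1·3 + 2·3 = 33
  a_5 = -3·33 + 1·-8 + 2·3 = -101
  a_6 = -3·-101 + 1·33 + 2·-8 = 320
  a_7 = -3·320 + 1·-101 + 2·33 = -995
  a_8 = -3·-995 + 1·320 + 2·-101 = 3103
  a_9 = -3·3103 + 1·-995 + 2·320 = -9664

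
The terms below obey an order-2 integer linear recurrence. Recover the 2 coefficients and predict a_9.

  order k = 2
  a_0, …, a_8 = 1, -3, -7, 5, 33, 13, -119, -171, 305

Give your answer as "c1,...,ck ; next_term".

1,-4 ; 989

  a_2 = 1·-3 + -4·1 = -7
  a_3 = 1·-7 + -4·-3 = 5
  a_4 = 1·5 + -4·-7 = 33
  a_5 = 1·33 + -4·5 = 13
  a_6 = 1·13 + -4·33 = -119
  a_7 = 1·-119 + -4·13 = -171
  a_8 = 1·-171 + -4·-119 = 305
  a_9 = 1·305 + -4·-171 = 989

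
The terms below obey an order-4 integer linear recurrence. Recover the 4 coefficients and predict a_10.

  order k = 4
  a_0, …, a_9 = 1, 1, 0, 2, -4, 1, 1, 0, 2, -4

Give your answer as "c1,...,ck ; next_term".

  a_4 = -1·2 + -1·0 + -1·1 + -1·1 = -4
  a_5 = -1·-4 + -1·2 + -1·0 + -1·1 = 1
  a_6 = -1·1 + -1·-4 + -1·2 + -1·0 = 1
  a_7 = -1·1 + -1·1 + -1·-4 + -1·2 = 0
  a_8 = -1·0 + -1·1 + -1·1 + -1·-4 = 2
  a_9 = -1·2 + -1·0 + -1·1 + -1·1 = -4
  a_10 = -1·-4 + -1·2 + -1·0 + -1·1 = 1

-1,-1,-1,-1 ; 1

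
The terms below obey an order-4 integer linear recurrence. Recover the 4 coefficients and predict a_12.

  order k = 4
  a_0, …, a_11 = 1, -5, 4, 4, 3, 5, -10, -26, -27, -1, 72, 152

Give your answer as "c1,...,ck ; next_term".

  a_4 = 1·4 + -1·4 + -1·-5 + -2·1 = 3
  a_5 = 1·3 + -1·4 + -1·4 + -2·-5 = 5
  a_6 = 1·5 + -1·3 + -1·4 + -2·4 = -10
  a_7 = 1·-10 + -1·5 + -1·3 + -2·4 = -26
  a_8 = 1·-26 + -1·-10 + -1·5 + -2·3 = -27
  a_9 = 1·-27 + -1·-26 + -1·-10 + -2·5 = -1
  a_10 = 1·-1 + -1·-27 + -1·-26 + -2·-10 = 72
  a_11 = 1·72 + -1·-1 + -1·-27 + -2·-26 = 152
  a_12 = 1·152 + -1·72 + -1·-1 + -2·-27 = 135

1,-1,-1,-2 ; 135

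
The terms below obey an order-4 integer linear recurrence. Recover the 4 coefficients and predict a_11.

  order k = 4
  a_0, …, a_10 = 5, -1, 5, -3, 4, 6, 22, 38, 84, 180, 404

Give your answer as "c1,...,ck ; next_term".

  a_4 = 2·-3 + 0·5 + 0·-1 + 2·5 = 4
  a_5 = 2·4 + 0·-3 + 0·5 + 2·-1 = 6
  a_6 = 2·6 + 0·4 + 0·-3 + 2·5 = 22
  a_7 = 2·22 + 0·6 + 0·4 + 2·-3 = 38
  a_8 = 2·38 + 0·22 + 0·6 + 2·4 = 84
  a_9 = 2·84 + 0·38 + 0·22 + 2·6 = 180
  a_10 = 2·180 + 0·84 + 0·38 + 2·22 = 404
  a_11 = 2·404 + 0·180 + 0·84 + 2·38 = 884

2,0,0,2 ; 884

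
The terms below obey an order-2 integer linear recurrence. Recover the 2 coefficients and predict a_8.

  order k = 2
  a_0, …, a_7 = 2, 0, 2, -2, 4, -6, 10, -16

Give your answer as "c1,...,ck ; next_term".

-1,1 ; 26

  a_2 = -1·0 + 1·2 = 2
  a_3 = -1·2 + 1·0 = -2
  a_4 = -1·-2 + 1·2 = 4
  a_5 = -1·4 + 1·-2 = -6
  a_6 = -1·-6 + 1·4 = 10
  a_7 = -1·10 + 1·-6 = -16
  a_8 = -1·-16 + 1·10 = 26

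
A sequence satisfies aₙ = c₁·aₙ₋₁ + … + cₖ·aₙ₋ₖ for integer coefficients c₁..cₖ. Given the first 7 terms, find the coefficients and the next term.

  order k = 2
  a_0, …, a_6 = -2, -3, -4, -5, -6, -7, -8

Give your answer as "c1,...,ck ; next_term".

2,-1 ; -9

  a_2 = 2·-3 + -1·-2 = -4
  a_3 = 2·-4 + -1·-3 = -5
  a_4 = 2·-5 + -1·-4 = -6
  a_5 = 2·-6 + -1·-5 = -7
  a_6 = 2·-7 + -1·-6 = -8
  a_7 = 2·-8 + -1·-7 = -9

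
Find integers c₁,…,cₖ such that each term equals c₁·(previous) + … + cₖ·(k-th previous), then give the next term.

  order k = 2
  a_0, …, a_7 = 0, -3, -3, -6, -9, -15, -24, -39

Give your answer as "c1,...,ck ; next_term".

1,1 ; -63

  a_2 = 1·-3 + 1·0 = -3
  a_3 = 1·-3 + 1·-3 = -6
  a_4 = 1·-6 + 1·-3 = -9
  a_5 = 1·-9 + 1·-6 = -15
  a_6 = 1·-15 + 1·-9 = -24
  a_7 = 1·-24 + 1·-15 = -39
  a_8 = 1·-39 + 1·-24 = -63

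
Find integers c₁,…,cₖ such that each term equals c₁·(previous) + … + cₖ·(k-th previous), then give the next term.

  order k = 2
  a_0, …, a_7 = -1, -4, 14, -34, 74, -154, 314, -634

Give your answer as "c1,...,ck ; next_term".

-3,-2 ; 1274

  a_2 = -3·-4 + -2·-1 = 14
  a_3 = -3·14 + -2·-4 = -34
  a_4 = -3·-34 + -2·14 = 74
  a_5 = -3·74 + -2·-34 = -154
  a_6 = -3·-154 + -2·74 = 314
  a_7 = -3·314 + -2·-154 = -634
  a_8 = -3·-634 + -2·314 = 1274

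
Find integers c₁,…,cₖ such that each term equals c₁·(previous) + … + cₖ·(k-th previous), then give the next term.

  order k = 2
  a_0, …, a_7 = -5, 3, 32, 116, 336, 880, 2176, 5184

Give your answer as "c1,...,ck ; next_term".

4,-4 ; 12032

  a_2 = 4·3 + -4·-5 = 32
  a_3 = 4·32 + -4·3 = 116
  a_4 = 4·116 + -4·32 = 336
  a_5 = 4·336 + -4·116 = 880
  a_6 = 4·880 + -4·336 = 2176
  a_7 = 4·2176 + -4·880 = 5184
  a_8 = 4·5184 + -4·2176 = 12032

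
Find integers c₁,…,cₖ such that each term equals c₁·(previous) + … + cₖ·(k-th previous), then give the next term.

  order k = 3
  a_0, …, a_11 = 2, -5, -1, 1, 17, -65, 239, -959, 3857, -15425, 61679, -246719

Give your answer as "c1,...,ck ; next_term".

-4,-1,-4 ; 986897

  a_3 = -4·-1 + -1·-5 + -4·2 = 1
  a_4 = -4·1 + -1·-1 + -4·-5 = 17
  a_5 = -4·17 + -1·1 + -4·-1 = -65
  a_6 = -4·-65 + -1·17 + -4·1 = 239
  a_7 = -4·239 + -1·-65 + -4·17 = -959
  a_8 = -4·-959 + -1·239 + -4·-65 = 3857
  a_9 = -4·3857 + -1·-959 + -4·239 = -15425
  a_10 = -4·-15425 + -1·3857 + -4·-959 = 61679
  a_11 = -4·61679 + -1·-15425 + -4·3857 = -246719
  a_12 = -4·-246719 + -1·61679 + -4·-15425 = 986897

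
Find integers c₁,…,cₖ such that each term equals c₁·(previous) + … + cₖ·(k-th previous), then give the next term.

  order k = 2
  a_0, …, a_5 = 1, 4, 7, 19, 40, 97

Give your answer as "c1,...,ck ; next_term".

  a_2 = 1·4 + 3·1 = 7
  a_3 = 1·7 + 3·4 = 19
  a_4 = 1·19 + 3·7 = 40
  a_5 = 1·40 + 3·19 = 97
  a_6 = 1·97 + 3·40 = 217

1,3 ; 217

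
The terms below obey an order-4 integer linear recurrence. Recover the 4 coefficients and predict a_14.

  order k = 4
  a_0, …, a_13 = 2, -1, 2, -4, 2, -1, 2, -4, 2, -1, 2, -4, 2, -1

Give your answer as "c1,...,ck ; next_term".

0,0,0,1 ; 2

  a_4 = 0·-4 + 0·2 + 0·-1 + 1·2 = 2
  a_5 = 0·2 + 0·-4 + 0·2 + 1·-1 = -1
  a_6 = 0·-1 + 0·2 + 0·-4 + 1·2 = 2
  a_7 = 0·2 + 0·-1 + 0·2 + 1·-4 = -4
  a_8 = 0·-4 + 0·2 + 0·-1 + 1·2 = 2
  a_9 = 0·2 + 0·-4 + 0·2 + 1·-1 = -1
  a_10 = 0·-1 + 0·2 + 0·-4 + 1·2 = 2
  a_11 = 0·2 + 0·-1 + 0·2 + 1·-4 = -4
  a_12 = 0·-4 + 0·2 + 0·-1 + 1·2 = 2
  a_13 = 0·2 + 0·-4 + 0·2 + 1·-1 = -1
  a_14 = 0·-1 + 0·2 + 0·-4 + 1·2 = 2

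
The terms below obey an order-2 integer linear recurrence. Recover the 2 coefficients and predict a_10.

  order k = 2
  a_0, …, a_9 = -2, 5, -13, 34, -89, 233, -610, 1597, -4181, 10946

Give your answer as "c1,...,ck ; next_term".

-3,-1 ; -28657

  a_2 = -3·5 + -1·-2 = -13
  a_3 = -3·-13 + -1·5 = 34
  a_4 = -3·34 + -1·-13 = -89
  a_5 = -3·-89 + -1·34 = 233
  a_6 = -3·233 + -1·-89 = -610
  a_7 = -3·-610 + -1·233 = 1597
  a_8 = -3·1597 + -1·-610 = -4181
  a_9 = -3·-4181 + -1·1597 = 10946
  a_10 = -3·10946 + -1·-4181 = -28657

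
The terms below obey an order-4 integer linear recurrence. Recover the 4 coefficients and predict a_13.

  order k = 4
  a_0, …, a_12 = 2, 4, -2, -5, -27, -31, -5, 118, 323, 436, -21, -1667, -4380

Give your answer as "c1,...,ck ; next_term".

  a_4 = 1·-5 + 0·-2 + -4·4 + -3·2 = -27
  a_5 = 1·-27 + 0·-5 + -4·-2 + -3·4 = -31
  a_6 = 1·-31 + 0·-27 + -4·-5 + -3·-2 = -5
  a_7 = 1·-5 + 0·-31 + -4·-27 + -3·-5 = 118
  a_8 = 1·118 + 0·-5 + -4·-31 + -3·-27 = 323
  a_9 = 1·323 + 0·118 + -4·-5 + -3·-31 = 436
  a_10 = 1·436 + 0·323 + -4·118 + -3·-5 = -21
  a_11 = 1·-21 + 0·436 + -4·323 + -3·118 = -1667
  a_12 = 1·-1667 + 0·-21 + -4·436 + -3·323 = -4380
  a_13 = 1·-4380 + 0·-1667 + -4·-21 + -3·436 = -5604

1,0,-4,-3 ; -5604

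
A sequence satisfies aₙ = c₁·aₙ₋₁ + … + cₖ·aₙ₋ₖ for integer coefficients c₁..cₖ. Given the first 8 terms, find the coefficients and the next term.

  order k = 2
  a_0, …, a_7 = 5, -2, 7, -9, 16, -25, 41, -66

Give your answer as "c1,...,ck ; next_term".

-1,1 ; 107

  a_2 = -1·-2 + 1·5 = 7
  a_3 = -1·7 + 1·-2 = -9
  a_4 = -1·-9 + 1·7 = 16
  a_5 = -1·16 + 1·-9 = -25
  a_6 = -1·-25 + 1·16 = 41
  a_7 = -1·41 + 1·-25 = -66
  a_8 = -1·-66 + 1·41 = 107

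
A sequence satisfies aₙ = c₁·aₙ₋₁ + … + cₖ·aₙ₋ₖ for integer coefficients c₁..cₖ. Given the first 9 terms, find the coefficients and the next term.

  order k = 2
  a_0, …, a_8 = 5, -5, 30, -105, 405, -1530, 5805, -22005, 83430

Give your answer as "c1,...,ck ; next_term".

-3,3 ; -316305

  a_2 = -3·-5 + 3·5 = 30
  a_3 = -3·30 + 3·-5 = -105
  a_4 = -3·-105 + 3·30 = 405
  a_5 = -3·405 + 3·-105 = -1530
  a_6 = -3·-1530 + 3·405 = 5805
  a_7 = -3·5805 + 3·-1530 = -22005
  a_8 = -3·-22005 + 3·5805 = 83430
  a_9 = -3·83430 + 3·-22005 = -316305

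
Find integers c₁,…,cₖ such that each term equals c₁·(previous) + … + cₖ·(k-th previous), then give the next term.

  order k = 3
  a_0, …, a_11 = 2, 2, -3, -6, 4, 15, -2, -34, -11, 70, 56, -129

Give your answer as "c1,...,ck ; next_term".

  a_3 = 0·-3 + -2·2 + -1·2 = -6
  a_4 = 0·-6 + -2·-3 + -1·2 = 4
  a_5 = 0·4 + -2·-6 + -1·-3 = 15
  a_6 = 0·15 + -2·4 + -1·-6 = -2
  a_7 = 0·-2 + -2·15 + -1·4 = -34
  a_8 = 0·-34 + -2·-2 + -1·15 = -11
  a_9 = 0·-11 + -2·-34 + -1·-2 = 70
  a_10 = 0·70 + -2·-11 + -1·-34 = 56
  a_11 = 0·56 + -2·70 + -1·-11 = -129
  a_12 = 0·-129 + -2·56 + -1·70 = -182

0,-2,-1 ; -182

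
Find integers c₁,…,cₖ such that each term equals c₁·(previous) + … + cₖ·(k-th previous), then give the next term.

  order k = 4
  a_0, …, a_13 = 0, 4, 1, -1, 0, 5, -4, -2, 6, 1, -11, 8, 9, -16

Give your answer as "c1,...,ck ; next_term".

  a_4 = -1·-1 + -1·1 + 0·4 + 1·0 = 0
  a_5 = -1·0 + -1·-1 + 0·1 + 1·4 = 5
  a_6 = -1·5 + -1·0 + 0·-1 + 1·1 = -4
  a_7 = -1·-4 + -1·5 + 0·0 + 1·-1 = -2
  a_8 = -1·-2 + -1·-4 + 0·5 + 1·0 = 6
  a_9 = -1·6 + -1·-2 + 0·-4 + 1·5 = 1
  a_10 = -1·1 + -1·6 + 0·-2 + 1·-4 = -11
  a_11 = -1·-11 + -1·1 + 0·6 + 1·-2 = 8
  a_12 = -1·8 + -1·-11 + 0·1 + 1·6 = 9
  a_13 = -1·9 + -1·8 + 0·-11 + 1·1 = -16
  a_14 = -1·-16 + -1·9 + 0·8 + 1·-11 = -4

-1,-1,0,1 ; -4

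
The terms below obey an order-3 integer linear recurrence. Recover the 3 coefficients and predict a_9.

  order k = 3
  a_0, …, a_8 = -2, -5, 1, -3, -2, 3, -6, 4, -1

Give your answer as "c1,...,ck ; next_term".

  a_3 = -1·1 + 0·-5 + 1·-2 = -3
  a_4 = -1·-3 + 0·1 + 1·-5 = -2
  a_5 = -1·-2 + 0·-3 + 1·1 = 3
  a_6 = -1·3 + 0·-2 + 1·-3 = -6
  a_7 = -1·-6 + 0·3 + 1·-2 = 4
  a_8 = -1·4 + 0·-6 + 1·3 = -1
  a_9 = -1·-1 + 0·4 + 1·-6 = -5

-1,0,1 ; -5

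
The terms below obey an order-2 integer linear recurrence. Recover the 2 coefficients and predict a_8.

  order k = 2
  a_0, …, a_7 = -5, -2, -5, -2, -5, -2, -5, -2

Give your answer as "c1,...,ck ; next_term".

0,1 ; -5

  a_2 = 0·-2 + 1·-5 = -5
  a_3 = 0·-5 + 1·-2 = -2
  a_4 = 0·-2 + 1·-5 = -5
  a_5 = 0·-5 + 1·-2 = -2
  a_6 = 0·-2 + 1·-5 = -5
  a_7 = 0·-5 + 1·-2 = -2
  a_8 = 0·-2 + 1·-5 = -5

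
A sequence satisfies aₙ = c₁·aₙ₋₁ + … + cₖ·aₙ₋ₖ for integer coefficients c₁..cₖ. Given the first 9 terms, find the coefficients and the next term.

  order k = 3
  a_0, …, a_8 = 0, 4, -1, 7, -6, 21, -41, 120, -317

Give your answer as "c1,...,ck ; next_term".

  a_3 = -3·-1 + 1·4 + 4·0 = 7
  a_4 = -3·7 + 1·-1 + 4·4 = -6
  a_5 = -3·-6 + 1·7 + 4·-1 = 21
  a_6 = -3·21 + 1·-6 + 4·7 = -41
  a_7 = -3·-41 + 1·21 + 4·-6 = 120
  a_8 = -3·120 + 1·-41 + 4·21 = -317
  a_9 = -3·-317 + 1·120 + 4·-41 = 907

-3,1,4 ; 907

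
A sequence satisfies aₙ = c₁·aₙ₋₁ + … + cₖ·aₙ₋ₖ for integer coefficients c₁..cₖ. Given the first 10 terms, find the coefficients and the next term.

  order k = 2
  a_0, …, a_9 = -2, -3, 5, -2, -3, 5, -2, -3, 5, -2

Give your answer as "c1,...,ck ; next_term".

  a_2 = -1·-3 + -1·-2 = 5
  a_3 = -1·5 + -1·-3 = -2
  a_4 = -1·-2 + -1·5 = -3
  a_5 = -1·-3 + -1·-2 = 5
  a_6 = -1·5 + -1·-3 = -2
  a_7 = -1·-2 + -1·5 = -3
  a_8 = -1·-3 + -1·-2 = 5
  a_9 = -1·5 + -1·-3 = -2
  a_10 = -1·-2 + -1·5 = -3

-1,-1 ; -3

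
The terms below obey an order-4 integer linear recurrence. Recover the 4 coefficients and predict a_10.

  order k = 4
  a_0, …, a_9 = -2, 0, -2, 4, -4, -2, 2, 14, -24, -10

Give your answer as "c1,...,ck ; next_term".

  a_4 = -1·4 + -2·-2 + -1·0 + 2·-2 = -4
  a_5 = -1·-4 + -2·4 + -1·-2 + 2·0 = -2
  a_6 = -1·-2 + -2·-4 + -1·4 + 2·-2 = 2
  a_7 = -1·2 + -2·-2 + -1·-4 + 2·4 = 14
  a_8 = -1·14 + -2·2 + -1·-2 + 2·-4 = -24
  a_9 = -1·-24 + -2·14 + -1·2 + 2·-2 = -10
  a_10 = -1·-10 + -2·-24 + -1·14 + 2·2 = 48

-1,-2,-1,2 ; 48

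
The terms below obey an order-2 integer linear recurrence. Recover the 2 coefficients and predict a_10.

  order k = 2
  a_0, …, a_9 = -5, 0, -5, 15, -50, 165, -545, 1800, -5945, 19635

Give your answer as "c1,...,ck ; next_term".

-3,1 ; -64850

  a_2 = -3·0 + 1·-5 = -5
  a_3 = -3·-5 + 1·0 = 15
  a_4 = -3·15 + 1·-5 = -50
  a_5 = -3·-50 + 1·15 = 165
  a_6 = -3·165 + 1·-50 = -545
  a_7 = -3·-545 + 1·165 = 1800
  a_8 = -3·1800 + 1·-545 = -5945
  a_9 = -3·-5945 + 1·1800 = 19635
  a_10 = -3·19635 + 1·-5945 = -64850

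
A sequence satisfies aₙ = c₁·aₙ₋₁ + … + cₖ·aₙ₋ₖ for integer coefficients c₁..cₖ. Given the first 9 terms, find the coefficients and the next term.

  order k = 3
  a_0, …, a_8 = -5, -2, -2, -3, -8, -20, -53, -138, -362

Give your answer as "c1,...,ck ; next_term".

  a_3 = 2·-2 + 2·-2 + -1·-5 = -3
  a_4 = 2·-3 + 2·-2 + -1·-2 = -8
  a_5 = 2·-8 + 2·-3 + -1·-2 = -20
  a_6 = 2·-20 + 2·-8 + -1·-3 = -53
  a_7 = 2·-53 + 2·-20 + -1·-8 = -138
  a_8 = 2·-138 + 2·-53 + -1·-20 = -362
  a_9 = 2·-362 + 2·-138 + -1·-53 = -947

2,2,-1 ; -947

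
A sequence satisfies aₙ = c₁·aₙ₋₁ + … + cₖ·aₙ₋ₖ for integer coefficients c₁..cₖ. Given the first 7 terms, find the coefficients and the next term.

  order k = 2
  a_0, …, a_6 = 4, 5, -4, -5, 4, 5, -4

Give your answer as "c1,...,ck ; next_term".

0,-1 ; -5

  a_2 = 0·5 + -1·4 = -4
  a_3 = 0·-4 + -1·5 = -5
  a_4 = 0·-5 + -1·-4 = 4
  a_5 = 0·4 + -1·-5 = 5
  a_6 = 0·5 + -1·4 = -4
  a_7 = 0·-4 + -1·5 = -5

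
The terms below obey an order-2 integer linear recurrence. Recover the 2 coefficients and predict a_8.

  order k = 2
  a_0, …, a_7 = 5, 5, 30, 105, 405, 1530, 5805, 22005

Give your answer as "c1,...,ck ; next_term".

  a_2 = 3·5 + 3·5 = 30
  a_3 = 3·30 + 3·5 = 105
  a_4 = 3·105 + 3·30 = 405
  a_5 = 3·405 + 3·105 = 1530
  a_6 = 3·1530 + 3·405 = 5805
  a_7 = 3·5805 + 3·1530 = 22005
  a_8 = 3·22005 + 3·5805 = 83430

3,3 ; 83430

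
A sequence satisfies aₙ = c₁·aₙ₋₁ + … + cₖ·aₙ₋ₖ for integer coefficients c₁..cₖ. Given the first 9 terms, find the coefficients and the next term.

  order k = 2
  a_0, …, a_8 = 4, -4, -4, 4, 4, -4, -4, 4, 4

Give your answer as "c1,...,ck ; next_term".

0,-1 ; -4

  a_2 = 0·-4 + -1·4 = -4
  a_3 = 0·-4 + -1·-4 = 4
  a_4 = 0·4 + -1·-4 = 4
  a_5 = 0·4 + -1·4 = -4
  a_6 = 0·-4 + -1·4 = -4
  a_7 = 0·-4 + -1·-4 = 4
  a_8 = 0·4 + -1·-4 = 4
  a_9 = 0·4 + -1·4 = -4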